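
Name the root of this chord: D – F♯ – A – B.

The distinct letter names are D, F#, A, B. Arranged as a stack of thirds they read B–D–F#–A, so B is the root (a B minor seventh chord).

B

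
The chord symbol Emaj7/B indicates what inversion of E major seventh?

Emaj7/B means E major seventh with B in the bass. B is the fifth of E major seventh (E–G#–B–D#), so this is second inversion.

second inversion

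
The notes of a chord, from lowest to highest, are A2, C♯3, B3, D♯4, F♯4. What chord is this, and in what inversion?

B dominant ninth, third inversion

The distinct note names are A, C#, B, D#, F#. Stacked in thirds they read B–D#–F#–A–C#, which is a dominant ninth chord on B.
A is the seventh of B dominant ninth; seventh in the bass means third inversion.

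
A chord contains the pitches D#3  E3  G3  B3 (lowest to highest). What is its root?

E

D#, E, G, B are the tones of an E minor-major seventh chord (E–G–B–D#), making E the root.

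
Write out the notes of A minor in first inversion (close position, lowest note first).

C, E, A

The chord tones are A–C–E. With the third (C) lowest for first inversion: C, E, A.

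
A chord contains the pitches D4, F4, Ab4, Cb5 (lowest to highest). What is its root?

D, F, Ab, Cb are the tones of a D diminished seventh chord (D–F–Ab–Cb), making D the root.

D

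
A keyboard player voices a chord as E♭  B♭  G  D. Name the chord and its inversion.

Eb major seventh, root position

The distinct note names are Eb, Bb, G, D. Stacked in thirds they read Eb–G–Bb–D, which is a major seventh chord on Eb.
Eb is the root of Eb major seventh; root in the bass means root position (figured bass 7).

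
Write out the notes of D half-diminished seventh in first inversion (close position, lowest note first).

F, Ab, C, D

The chord tones are D–F–Ab–C. With the third (F) lowest for first inversion: F, Ab, C, D.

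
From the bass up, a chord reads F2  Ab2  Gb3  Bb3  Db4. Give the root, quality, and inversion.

Gb major ninth, third inversion

The pitch classes F, Ab, Gb, Bb, Db arrange in thirds as Gb–Bb–Db–F–Ab: a Gb major ninth chord.
The lowest note is F, the seventh of the chord, so this is third inversion.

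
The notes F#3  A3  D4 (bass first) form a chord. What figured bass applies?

The notes F#, A, D stack in thirds as D–F#–A — a D major triad. The bass F# is the third, so this is first inversion: figured 6.

6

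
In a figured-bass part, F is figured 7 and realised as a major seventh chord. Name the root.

The figures 7 mean the root of the chord is in the bass. If F is the root of a major seventh chord, the root is F (chord tones F–A–C–E).

F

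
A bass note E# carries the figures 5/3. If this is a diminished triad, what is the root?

The figures 5/3 mean the root of the chord is in the bass. If E# is the root of a diminished triad, the root is E# (chord tones E#–G#–B).

E#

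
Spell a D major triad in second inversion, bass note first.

A, D, F#

D major is D–F#–A. Second inversion puts the fifth (A) in the bass, with the remaining tones above: A, D, F#.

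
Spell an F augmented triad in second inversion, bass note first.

C#, F, A

The chord tones are F–A–C#. With the fifth (C#) lowest for second inversion: C#, F, A.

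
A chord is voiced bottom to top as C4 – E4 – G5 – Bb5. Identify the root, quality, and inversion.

C dominant seventh, root position

The pitch classes C, E, G, Bb arrange in thirds as C–E–G–Bb: a C dominant seventh chord.
The lowest note is C, the root of the chord, so this is root position (figured bass 7).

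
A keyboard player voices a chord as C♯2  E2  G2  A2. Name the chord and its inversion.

The pitch classes C#, E, G, A arrange in thirds as A–C#–E–G: an A dominant seventh chord.
With the third (C#) in the bass, the chord is in first inversion (figured bass 6/5).

A dominant seventh, first inversion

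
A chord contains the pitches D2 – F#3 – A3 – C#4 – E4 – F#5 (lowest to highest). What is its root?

Reordering D, F#, A, C#, E into stacked thirds gives D–F#–A–C#–E; the bottom of that stack, D, is the root.

D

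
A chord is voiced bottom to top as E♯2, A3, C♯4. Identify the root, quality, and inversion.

A augmented, second inversion

Reducing to letter names: E#, A, C#. These stack in thirds as A–C#–E# — an A augmented triad.
E# is the fifth of A augmented; fifth in the bass means second inversion (figured bass 6/4).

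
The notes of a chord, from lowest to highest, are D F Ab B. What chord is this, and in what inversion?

B diminished seventh, first inversion

The distinct note names are D, F, Ab, B. Stacked in thirds they read B–D–F–Ab, which is a diminished seventh chord on B.
With the third (D) in the bass, the chord is in first inversion (figured bass 6/5).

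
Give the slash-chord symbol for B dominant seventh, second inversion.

Second inversion of B dominant seventh has the fifth (F#) in the bass. As a slash chord: B7/F#.

B7/F#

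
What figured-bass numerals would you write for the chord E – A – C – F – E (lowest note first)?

The notes E, A, C, F stack in thirds as F–A–C–E — an F major seventh chord. The bass E is the seventh, so this is third inversion: figured 4/2.

4/2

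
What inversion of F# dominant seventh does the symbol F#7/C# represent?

second inversion

F#7/C# means F# dominant seventh with C# in the bass. C# is the fifth of F# dominant seventh (F#–A#–C#–E), so this is second inversion.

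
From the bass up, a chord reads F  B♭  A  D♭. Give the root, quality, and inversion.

The distinct note names are F, Bb, A, Db. Stacked in thirds they read Bb–Db–F–A, which is a minor-major seventh chord on Bb.
With the fifth (F) in the bass, the chord is in second inversion (figured bass 4/3).

Bb minor-major seventh, second inversion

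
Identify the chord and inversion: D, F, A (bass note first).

The pitch classes D, F, A arrange in thirds as D–F–A: a D minor triad.
D is the root of D minor; root in the bass means root position (figured bass 5/3).

D minor, root position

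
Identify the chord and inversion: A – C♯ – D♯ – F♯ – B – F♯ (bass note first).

The pitch classes A, C#, D#, F#, B arrange in thirds as B–D#–F#–A–C#: a B dominant ninth chord.
With the seventh (A) in the bass, the chord is in third inversion.

B dominant ninth, third inversion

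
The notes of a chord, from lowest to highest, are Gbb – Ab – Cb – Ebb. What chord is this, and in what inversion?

Ab diminished seventh, third inversion

The distinct note names are Gbb, Ab, Cb, Ebb. Stacked in thirds they read Ab–Cb–Ebb–Gbb, which is a diminished seventh chord on Ab.
Gbb is the seventh of Ab diminished seventh; seventh in the bass means third inversion (figured bass 4/2).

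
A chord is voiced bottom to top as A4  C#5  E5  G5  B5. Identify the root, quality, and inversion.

Reducing to letter names: A, C#, E, G, B. These stack in thirds as A–C#–E–G–B — an A dominant ninth chord.
With the root (A) in the bass, the chord is in root position.

A dominant ninth, root position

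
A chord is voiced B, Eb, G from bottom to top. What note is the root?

Reordering B, Eb, G into stacked thirds gives Eb–G–B; the bottom of that stack, Eb, is the root.

Eb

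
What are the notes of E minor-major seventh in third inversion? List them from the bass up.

The chord tones are E–G–B–D#. With the seventh (D#) lowest for third inversion: D#, E, G, B.

D#, E, G, B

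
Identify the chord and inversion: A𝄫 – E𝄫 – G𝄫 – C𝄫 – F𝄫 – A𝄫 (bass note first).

Fbb major ninth, first inversion

The pitch classes Abb, Ebb, Gbb, Cbb, Fbb arrange in thirds as Fbb–Abb–Cbb–Ebb–Gbb: an Fbb major ninth chord.
The lowest note is Abb, the third of the chord, so this is first inversion.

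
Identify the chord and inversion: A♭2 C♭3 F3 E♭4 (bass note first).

F half-diminished seventh, first inversion

Reducing to letter names: Ab, Cb, F, Eb. These stack in thirds as F–Ab–Cb–Eb — an F half-diminished seventh chord.
With the third (Ab) in the bass, the chord is in first inversion (figured bass 6/5).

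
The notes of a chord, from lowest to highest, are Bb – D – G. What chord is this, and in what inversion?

G minor, first inversion

Reducing to letter names: Bb, D, G. These stack in thirds as G–Bb–D — a G minor triad.
With the third (Bb) in the bass, the chord is in first inversion (figured bass 6).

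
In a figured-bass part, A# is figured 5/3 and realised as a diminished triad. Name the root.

The figures 5/3 mean the root of the chord is in the bass. If A# is the root of a diminished triad, the root is A# (chord tones A#–C#–E).

A#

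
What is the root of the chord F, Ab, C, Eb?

F

Reordering F, Ab, C, Eb into stacked thirds gives F–Ab–C–Eb; the bottom of that stack, F, is the root.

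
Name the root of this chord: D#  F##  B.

B

D#, F##, B are the tones of a B augmented triad (B–D#–F##), making B the root.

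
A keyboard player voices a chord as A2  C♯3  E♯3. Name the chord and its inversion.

The distinct note names are A, C#, E#. Stacked in thirds they read A–C#–E#, which is an augmented triad on A.
A is the root of A augmented; root in the bass means root position (figured bass 5/3).

A augmented, root position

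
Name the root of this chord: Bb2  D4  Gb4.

Gb

Reordering Bb, D, Gb into stacked thirds gives Gb–Bb–D; the bottom of that stack, Gb, is the root.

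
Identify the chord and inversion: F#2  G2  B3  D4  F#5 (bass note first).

The pitch classes F#, G, B, D arrange in thirds as G–B–D–F#: a G major seventh chord.
The lowest note is F#, the seventh of the chord, so this is third inversion (figured bass 4/2).

G major seventh, third inversion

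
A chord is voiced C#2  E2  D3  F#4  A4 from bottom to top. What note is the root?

D

C#, E, D, F#, A are the tones of a D major ninth chord (D–F#–A–C#–E), making D the root.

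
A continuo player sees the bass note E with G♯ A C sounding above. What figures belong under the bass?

4/3

The notes E, G#, A, C stack in thirds as A–C–E–G# — an A minor-major seventh chord. The bass E is the fifth, so this is second inversion: figured 4/3.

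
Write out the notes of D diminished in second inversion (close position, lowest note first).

Spelling D diminished: D–F–Ab. In second inversion the fifth is bass, giving Ab, D, F from the bottom.

Ab, D, F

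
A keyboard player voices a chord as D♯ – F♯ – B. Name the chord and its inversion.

B major, first inversion

The distinct note names are D#, F#, B. Stacked in thirds they read B–D#–F#, which is a major triad on B.
With the third (D#) in the bass, the chord is in first inversion (figured bass 6).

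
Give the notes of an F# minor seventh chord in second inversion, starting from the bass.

Spelling F# minor seventh: F#–A–C#–E. In second inversion the fifth is bass, giving C#, E, F#, A from the bottom.

C#, E, F#, A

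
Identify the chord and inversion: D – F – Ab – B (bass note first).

The pitch classes D, F, Ab, B arrange in thirds as B–D–F–Ab: a B diminished seventh chord.
The lowest note is D, the third of the chord, so this is first inversion (figured bass 6/5).

B diminished seventh, first inversion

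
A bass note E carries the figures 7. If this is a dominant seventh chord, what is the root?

E

The figures 7 mean the root of the chord is in the bass. If E is the root of a dominant seventh chord, the root is E (chord tones E–G#–B–D).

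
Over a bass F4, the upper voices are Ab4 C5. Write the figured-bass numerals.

The notes F, Ab, C stack in thirds as F–Ab–C — an F minor triad. The bass F is the root, so this is root position: figured 5/3.

5/3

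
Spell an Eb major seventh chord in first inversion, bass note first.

The chord tones are Eb–G–Bb–D. With the third (G) lowest for first inversion: G, Bb, D, Eb.

G, Bb, D, Eb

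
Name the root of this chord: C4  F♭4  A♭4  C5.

The distinct letter names are C, Fb, Ab. Arranged as a stack of thirds they read Fb–Ab–C, so Fb is the root (an Fb augmented triad).

Fb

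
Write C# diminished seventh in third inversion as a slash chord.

C#dim7/Bb

Third inversion of C# diminished seventh has the seventh (Bb) in the bass. As a slash chord: C#dim7/Bb.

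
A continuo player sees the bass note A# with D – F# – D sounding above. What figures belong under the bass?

6/4

The notes A#, D, F# stack in thirds as D–F#–A# — a D augmented triad. The bass A# is the fifth, so this is second inversion: figured 6/4.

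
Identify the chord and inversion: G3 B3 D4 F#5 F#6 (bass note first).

The pitch classes G, B, D, F# arrange in thirds as G–B–D–F#: a G major seventh chord.
The lowest note is G, the root of the chord, so this is root position (figured bass 7).

G major seventh, root position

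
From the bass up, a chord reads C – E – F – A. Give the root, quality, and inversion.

The pitch classes C, E, F, A arrange in thirds as F–A–C–E: an F major seventh chord.
C is the fifth of F major seventh; fifth in the bass means second inversion (figured bass 4/3).

F major seventh, second inversion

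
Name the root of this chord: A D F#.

A, D, F# are the tones of a D major triad (D–F#–A), making D the root.

D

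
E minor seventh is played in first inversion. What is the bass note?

G

The third of E minor seventh (E–G–B–D) is G; that is the bass in first inversion.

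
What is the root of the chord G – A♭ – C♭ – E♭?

Ab

The distinct letter names are G, Ab, Cb, Eb. Arranged as a stack of thirds they read Ab–Cb–Eb–G, so Ab is the root (an Ab minor-major seventh chord).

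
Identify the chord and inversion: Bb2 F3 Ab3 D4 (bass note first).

Reducing to letter names: Bb, F, Ab, D. These stack in thirds as Bb–D–F–Ab — a Bb dominant seventh chord.
With the root (Bb) in the bass, the chord is in root position (figured bass 7).

Bb dominant seventh, root position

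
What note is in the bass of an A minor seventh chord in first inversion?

A minor seventh is A–C–E–G. First inversion places the third in the bass: C.

C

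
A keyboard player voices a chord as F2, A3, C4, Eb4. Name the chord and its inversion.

F dominant seventh, root position

Reducing to letter names: F, A, C, Eb. These stack in thirds as F–A–C–Eb — an F dominant seventh chord.
F is the root of F dominant seventh; root in the bass means root position (figured bass 7).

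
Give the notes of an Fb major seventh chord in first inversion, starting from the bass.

The chord tones are Fb–Ab–Cb–Eb. With the third (Ab) lowest for first inversion: Ab, Cb, Eb, Fb.

Ab, Cb, Eb, Fb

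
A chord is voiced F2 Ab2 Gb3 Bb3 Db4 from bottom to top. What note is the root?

Gb

F, Ab, Gb, Bb, Db are the tones of a Gb major ninth chord (Gb–Bb–Db–F–Ab), making Gb the root.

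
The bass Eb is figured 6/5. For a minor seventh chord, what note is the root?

The figures 6/5 mean the third of the chord is in the bass. If Eb is the third of a minor seventh chord, the root is C (chord tones C–Eb–G–Bb).

C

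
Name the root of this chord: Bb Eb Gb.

Eb

The distinct letter names are Bb, Eb, Gb. Arranged as a stack of thirds they read Eb–Gb–Bb, so Eb is the root (an Eb minor triad).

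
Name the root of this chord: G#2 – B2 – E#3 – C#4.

G#, B, E#, C# are the tones of a C# dominant seventh chord (C#–E#–G#–B), making C# the root.

C#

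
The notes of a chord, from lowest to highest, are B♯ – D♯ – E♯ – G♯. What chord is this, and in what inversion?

The distinct note names are B#, D#, E#, G#. Stacked in thirds they read E#–G#–B#–D#, which is a minor seventh chord on E#.
B# is the fifth of E# minor seventh; fifth in the bass means second inversion (figured bass 4/3).

E# minor seventh, second inversion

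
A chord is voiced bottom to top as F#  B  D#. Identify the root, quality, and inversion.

The distinct note names are F#, B, D#. Stacked in thirds they read B–D#–F#, which is a major triad on B.
F# is the fifth of B major; fifth in the bass means second inversion (figured bass 6/4).

B major, second inversion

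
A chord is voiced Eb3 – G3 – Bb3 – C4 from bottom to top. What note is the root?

C

The distinct letter names are Eb, G, Bb, C. Arranged as a stack of thirds they read C–Eb–G–Bb, so C is the root (a C minor seventh chord).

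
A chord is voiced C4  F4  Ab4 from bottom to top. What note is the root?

F

The distinct letter names are C, F, Ab. Arranged as a stack of thirds they read F–Ab–C, so F is the root (an F minor triad).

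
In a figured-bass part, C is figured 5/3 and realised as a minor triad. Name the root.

C

The figures 5/3 mean the root of the chord is in the bass. If C is the root of a minor triad, the root is C (chord tones C–Eb–G).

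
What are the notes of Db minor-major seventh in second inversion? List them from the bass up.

Db minor-major seventh is Db–Fb–Ab–C. Second inversion puts the fifth (Ab) in the bass, with the remaining tones above: Ab, C, Db, Fb.

Ab, C, Db, Fb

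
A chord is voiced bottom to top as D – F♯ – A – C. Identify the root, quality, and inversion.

D dominant seventh, root position

The pitch classes D, F#, A, C arrange in thirds as D–F#–A–C: a D dominant seventh chord.
The lowest note is D, the root of the chord, so this is root position (figured bass 7).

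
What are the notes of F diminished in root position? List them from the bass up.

F diminished is F–Ab–Cb. Root position puts the root (F) in the bass, with the remaining tones above: F, Ab, Cb.

F, Ab, Cb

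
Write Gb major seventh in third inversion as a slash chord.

Third inversion of Gb major seventh has the seventh (F) in the bass. As a slash chord: Gbmaj7/F.

Gbmaj7/F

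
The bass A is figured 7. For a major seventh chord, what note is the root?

A

The figures 7 mean the root of the chord is in the bass. If A is the root of a major seventh chord, the root is A (chord tones A–C#–E–G#).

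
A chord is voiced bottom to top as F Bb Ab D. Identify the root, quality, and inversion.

The pitch classes F, Bb, Ab, D arrange in thirds as Bb–D–F–Ab: a Bb dominant seventh chord.
With the fifth (F) in the bass, the chord is in second inversion (figured bass 4/3).

Bb dominant seventh, second inversion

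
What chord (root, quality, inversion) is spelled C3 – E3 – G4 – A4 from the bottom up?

The distinct note names are C, E, G, A. Stacked in thirds they read A–C–E–G, which is a minor seventh chord on A.
C is the third of A minor seventh; third in the bass means first inversion (figured bass 6/5).

A minor seventh, first inversion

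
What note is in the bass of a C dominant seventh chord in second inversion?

G

In second inversion the fifth is lowest. For C dominant seventh (C–E–G–Bb) that is G.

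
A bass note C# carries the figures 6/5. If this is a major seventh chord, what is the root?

A

The figures 6/5 mean the third of the chord is in the bass. If C# is the third of a major seventh chord, the root is A (chord tones A–C#–E–G#).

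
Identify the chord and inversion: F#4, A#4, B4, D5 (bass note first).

Reducing to letter names: F#, A#, B, D. These stack in thirds as B–D–F#–A# — a B minor-major seventh chord.
F# is the fifth of B minor-major seventh; fifth in the bass means second inversion (figured bass 4/3).

B minor-major seventh, second inversion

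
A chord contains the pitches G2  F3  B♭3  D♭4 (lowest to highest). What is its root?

G

G, F, Bb, Db are the tones of a G half-diminished seventh chord (G–Bb–Db–F), making G the root.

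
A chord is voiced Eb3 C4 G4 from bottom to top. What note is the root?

The distinct letter names are Eb, C, G. Arranged as a stack of thirds they read C–Eb–G, so C is the root (a C minor triad).

C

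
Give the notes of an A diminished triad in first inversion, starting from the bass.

Spelling A diminished: A–C–Eb. In first inversion the third is bass, giving C, Eb, A from the bottom.

C, Eb, A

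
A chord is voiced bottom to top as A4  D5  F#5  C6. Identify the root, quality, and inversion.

D dominant seventh, second inversion

The distinct note names are A, D, F#, C. Stacked in thirds they read D–F#–A–C, which is a dominant seventh chord on D.
With the fifth (A) in the bass, the chord is in second inversion (figured bass 4/3).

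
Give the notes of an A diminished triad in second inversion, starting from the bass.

Eb, A, C

The chord tones are A–C–Eb. With the fifth (Eb) lowest for second inversion: Eb, A, C.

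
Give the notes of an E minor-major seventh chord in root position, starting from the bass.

E minor-major seventh is E–G–B–D#. Root position puts the root (E) in the bass, with the remaining tones above: E, G, B, D#.

E, G, B, D#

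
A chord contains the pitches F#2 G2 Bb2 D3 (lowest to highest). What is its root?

G

The distinct letter names are F#, G, Bb, D. Arranged as a stack of thirds they read G–Bb–D–F#, so G is the root (a G minor-major seventh chord).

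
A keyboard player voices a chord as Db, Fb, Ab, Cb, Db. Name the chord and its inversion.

The pitch classes Db, Fb, Ab, Cb arrange in thirds as Db–Fb–Ab–Cb: a Db minor seventh chord.
With the root (Db) in the bass, the chord is in root position (figured bass 7).

Db minor seventh, root position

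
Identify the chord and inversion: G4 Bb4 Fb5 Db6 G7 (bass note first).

G diminished seventh, root position

The distinct note names are G, Bb, Fb, Db. Stacked in thirds they read G–Bb–Db–Fb, which is a diminished seventh chord on G.
G is the root of G diminished seventh; root in the bass means root position (figured bass 7).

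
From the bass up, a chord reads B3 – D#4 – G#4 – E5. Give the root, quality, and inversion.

E major seventh, second inversion

Reducing to letter names: B, D#, G#, E. These stack in thirds as E–G#–B–D# — an E major seventh chord.
The lowest note is B, the fifth of the chord, so this is second inversion (figured bass 4/3).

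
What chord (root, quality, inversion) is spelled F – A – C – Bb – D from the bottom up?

Bb major ninth, second inversion

The distinct note names are F, A, C, Bb, D. Stacked in thirds they read Bb–D–F–A–C, which is a major ninth chord on Bb.
With the fifth (F) in the bass, the chord is in second inversion.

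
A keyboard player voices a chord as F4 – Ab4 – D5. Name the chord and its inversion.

Reducing to letter names: F, Ab, D. These stack in thirds as D–F–Ab — a D diminished triad.
The lowest note is F, the third of the chord, so this is first inversion (figured bass 6).

D diminished, first inversion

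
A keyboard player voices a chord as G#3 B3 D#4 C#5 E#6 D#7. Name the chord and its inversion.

Reducing to letter names: G#, B, D#, C#, E#. These stack in thirds as C#–E#–G#–B–D# — a C# dominant ninth chord.
With the fifth (G#) in the bass, the chord is in second inversion.

C# dominant ninth, second inversion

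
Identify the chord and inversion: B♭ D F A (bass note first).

Reducing to letter names: Bb, D, F, A. These stack in thirds as Bb–D–F–A — a Bb major seventh chord.
The lowest note is Bb, the root of the chord, so this is root position (figured bass 7).

Bb major seventh, root position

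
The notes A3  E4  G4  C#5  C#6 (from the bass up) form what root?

Reordering A, E, G, C# into stacked thirds gives A–C#–E–G; the bottom of that stack, A, is the root.

A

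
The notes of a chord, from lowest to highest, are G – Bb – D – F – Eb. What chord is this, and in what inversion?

Reducing to letter names: G, Bb, D, F, Eb. These stack in thirds as Eb–G–Bb–D–F — an Eb major ninth chord.
With the third (G) in the bass, the chord is in first inversion.

Eb major ninth, first inversion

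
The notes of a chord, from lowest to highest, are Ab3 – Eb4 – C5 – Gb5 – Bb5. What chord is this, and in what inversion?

The distinct note names are Ab, Eb, C, Gb, Bb. Stacked in thirds they read Ab–C–Eb–Gb–Bb, which is a dominant ninth chord on Ab.
Ab is the root of Ab dominant ninth; root in the bass means root position.

Ab dominant ninth, root position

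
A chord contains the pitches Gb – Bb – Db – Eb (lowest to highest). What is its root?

The distinct letter names are Gb, Bb, Db, Eb. Arranged as a stack of thirds they read Eb–Gb–Bb–Db, so Eb is the root (an Eb minor seventh chord).

Eb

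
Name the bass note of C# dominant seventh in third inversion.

In third inversion the seventh is lowest. For C# dominant seventh (C#–E#–G#–B) that is B.

B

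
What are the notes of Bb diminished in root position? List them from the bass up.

Bb diminished is Bb–Db–Fb. Root position puts the root (Bb) in the bass, with the remaining tones above: Bb, Db, Fb.

Bb, Db, Fb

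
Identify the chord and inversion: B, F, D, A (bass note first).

B half-diminished seventh, root position

The distinct note names are B, F, D, A. Stacked in thirds they read B–D–F–A, which is a half-diminished seventh chord on B.
With the root (B) in the bass, the chord is in root position (figured bass 7).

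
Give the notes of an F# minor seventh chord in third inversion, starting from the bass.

E, F#, A, C#

Spelling F# minor seventh: F#–A–C#–E. In third inversion the seventh is bass, giving E, F#, A, C# from the bottom.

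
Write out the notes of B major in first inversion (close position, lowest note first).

Spelling B major: B–D#–F#. In first inversion the third is bass, giving D#, F#, B from the bottom.

D#, F#, B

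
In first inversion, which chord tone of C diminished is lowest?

Eb

C diminished is C–Eb–Gb. First inversion places the third in the bass: Eb.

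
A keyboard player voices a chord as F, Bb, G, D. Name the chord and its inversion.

G minor seventh, third inversion

The pitch classes F, Bb, G, D arrange in thirds as G–Bb–D–F: a G minor seventh chord.
F is the seventh of G minor seventh; seventh in the bass means third inversion (figured bass 4/2).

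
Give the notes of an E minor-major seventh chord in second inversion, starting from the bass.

B, D#, E, G

E minor-major seventh is E–G–B–D#. Second inversion puts the fifth (B) in the bass, with the remaining tones above: B, D#, E, G.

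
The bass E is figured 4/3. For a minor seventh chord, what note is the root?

A

The figures 4/3 mean the fifth of the chord is in the bass. If E is the fifth of a minor seventh chord, the root is A (chord tones A–C–E–G).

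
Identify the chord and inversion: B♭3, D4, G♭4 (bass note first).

Reducing to letter names: Bb, D, Gb. These stack in thirds as Gb–Bb–D — a Gb augmented triad.
The lowest note is Bb, the third of the chord, so this is first inversion (figured bass 6).

Gb augmented, first inversion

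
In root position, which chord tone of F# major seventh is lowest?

The root of F# major seventh (F#–A#–C#–E#) is F#; that is the bass in root position.

F#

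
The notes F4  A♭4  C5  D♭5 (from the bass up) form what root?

Reordering F, Ab, C, Db into stacked thirds gives Db–F–Ab–C; the bottom of that stack, Db, is the root.

Db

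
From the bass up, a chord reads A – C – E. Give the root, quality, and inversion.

A minor, root position

The distinct note names are A, C, E. Stacked in thirds they read A–C–E, which is a minor triad on A.
The lowest note is A, the root of the chord, so this is root position (figured bass 5/3).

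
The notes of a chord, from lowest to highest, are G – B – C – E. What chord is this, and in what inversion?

The pitch classes G, B, C, E arrange in thirds as C–E–G–B: a C major seventh chord.
The lowest note is G, the fifth of the chord, so this is second inversion (figured bass 4/3).

C major seventh, second inversion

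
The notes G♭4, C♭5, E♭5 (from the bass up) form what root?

Cb

Reordering Gb, Cb, Eb into stacked thirds gives Cb–Eb–Gb; the bottom of that stack, Cb, is the root.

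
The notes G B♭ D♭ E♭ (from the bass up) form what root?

Reordering G, Bb, Db, Eb into stacked thirds gives Eb–G–Bb–Db; the bottom of that stack, Eb, is the root.

Eb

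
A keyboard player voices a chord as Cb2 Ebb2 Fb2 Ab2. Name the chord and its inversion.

The distinct note names are Cb, Ebb, Fb, Ab. Stacked in thirds they read Fb–Ab–Cb–Ebb, which is a dominant seventh chord on Fb.
Cb is the fifth of Fb dominant seventh; fifth in the bass means second inversion (figured bass 4/3).

Fb dominant seventh, second inversion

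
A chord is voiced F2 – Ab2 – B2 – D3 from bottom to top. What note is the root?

Reordering F, Ab, B, D into stacked thirds gives B–D–F–Ab; the bottom of that stack, B, is the root.

B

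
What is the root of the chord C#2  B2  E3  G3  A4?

A

Reordering C#, B, E, G, A into stacked thirds gives A–C#–E–G–B; the bottom of that stack, A, is the root.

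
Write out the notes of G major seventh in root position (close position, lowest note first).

G, B, D, F#

The chord tones are G–B–D–F#. With the root (G) lowest for root position: G, B, D, F#.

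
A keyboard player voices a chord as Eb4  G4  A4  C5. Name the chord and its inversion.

Reducing to letter names: Eb, G, A, C. These stack in thirds as A–C–Eb–G — an A half-diminished seventh chord.
Eb is the fifth of A half-diminished seventh; fifth in the bass means second inversion (figured bass 4/3).

A half-diminished seventh, second inversion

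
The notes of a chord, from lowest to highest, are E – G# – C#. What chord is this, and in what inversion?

C# minor, first inversion

Reducing to letter names: E, G#, C#. These stack in thirds as C#–E–G# — a C# minor triad.
With the third (E) in the bass, the chord is in first inversion (figured bass 6).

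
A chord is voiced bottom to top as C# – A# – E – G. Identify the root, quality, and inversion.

The pitch classes C#, A#, E, G arrange in thirds as A#–C#–E–G: an A# diminished seventh chord.
The lowest note is C#, the third of the chord, so this is first inversion (figured bass 6/5).

A# diminished seventh, first inversion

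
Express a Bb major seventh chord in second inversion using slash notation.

Second inversion of Bb major seventh has the fifth (F) in the bass. As a slash chord: Bbmaj7/F.

Bbmaj7/F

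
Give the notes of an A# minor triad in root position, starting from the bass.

Spelling A# minor: A#–C#–E#. In root position the root is bass, giving A#, C#, E# from the bottom.

A#, C#, E#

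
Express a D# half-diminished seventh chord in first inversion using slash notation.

D#ø7/F#

First inversion of D# half-diminished seventh has the third (F#) in the bass. As a slash chord: D#ø7/F#.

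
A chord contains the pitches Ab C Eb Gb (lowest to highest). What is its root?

Ab

Ab, C, Eb, Gb are the tones of an Ab dominant seventh chord (Ab–C–Eb–Gb), making Ab the root.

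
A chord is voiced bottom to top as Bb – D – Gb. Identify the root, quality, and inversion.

The distinct note names are Bb, D, Gb. Stacked in thirds they read Gb–Bb–D, which is an augmented triad on Gb.
Bb is the third of Gb augmented; third in the bass means first inversion (figured bass 6).

Gb augmented, first inversion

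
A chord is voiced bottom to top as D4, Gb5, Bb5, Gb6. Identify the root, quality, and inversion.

Gb augmented, second inversion

Reducing to letter names: D, Gb, Bb. These stack in thirds as Gb–Bb–D — a Gb augmented triad.
D is the fifth of Gb augmented; fifth in the bass means second inversion (figured bass 6/4).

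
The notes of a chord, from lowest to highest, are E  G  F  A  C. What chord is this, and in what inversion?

The distinct note names are E, G, F, A, C. Stacked in thirds they read F–A–C–E–G, which is a major ninth chord on F.
With the seventh (E) in the bass, the chord is in third inversion.

F major ninth, third inversion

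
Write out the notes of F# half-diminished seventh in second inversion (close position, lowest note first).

Spelling F# half-diminished seventh: F#–A–C–E. In second inversion the fifth is bass, giving C, E, F#, A from the bottom.

C, E, F#, A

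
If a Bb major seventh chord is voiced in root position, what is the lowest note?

Bb

In root position the root is lowest. For Bb major seventh (Bb–D–F–A) that is Bb.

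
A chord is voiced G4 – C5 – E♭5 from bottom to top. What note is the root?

The distinct letter names are G, C, Eb. Arranged as a stack of thirds they read C–Eb–G, so C is the root (a C minor triad).

C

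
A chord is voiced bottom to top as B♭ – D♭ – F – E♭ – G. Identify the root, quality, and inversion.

Eb dominant ninth, second inversion

The distinct note names are Bb, Db, F, Eb, G. Stacked in thirds they read Eb–G–Bb–Db–F, which is a dominant ninth chord on Eb.
Bb is the fifth of Eb dominant ninth; fifth in the bass means second inversion.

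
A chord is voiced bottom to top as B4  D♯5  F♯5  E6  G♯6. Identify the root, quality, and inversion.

The pitch classes B, D#, F#, E, G# arrange in thirds as E–G#–B–D#–F#: an E major ninth chord.
The lowest note is B, the fifth of the chord, so this is second inversion.

E major ninth, second inversion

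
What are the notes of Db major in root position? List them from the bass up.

Db, F, Ab

The chord tones are Db–F–Ab. With the root (Db) lowest for root position: Db, F, Ab.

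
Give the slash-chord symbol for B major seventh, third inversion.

Third inversion of B major seventh has the seventh (A#) in the bass. As a slash chord: Bmaj7/A#.

Bmaj7/A#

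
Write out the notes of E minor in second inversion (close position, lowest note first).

B, E, G

Spelling E minor: E–G–B. In second inversion the fifth is bass, giving B, E, G from the bottom.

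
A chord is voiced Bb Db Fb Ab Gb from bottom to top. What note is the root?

Gb

The distinct letter names are Bb, Db, Fb, Ab, Gb. Arranged as a stack of thirds they read Gb–Bb–Db–Fb–Ab, so Gb is the root (a Gb dominant ninth chord).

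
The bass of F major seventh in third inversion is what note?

E

The seventh of F major seventh (F–A–C–E) is E; that is the bass in third inversion.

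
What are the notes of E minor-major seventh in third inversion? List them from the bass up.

D#, E, G, B

Spelling E minor-major seventh: E–G–B–D#. In third inversion the seventh is bass, giving D#, E, G, B from the bottom.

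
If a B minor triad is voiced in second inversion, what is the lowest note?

In second inversion the fifth is lowest. For B minor (B–D–F#) that is F#.

F#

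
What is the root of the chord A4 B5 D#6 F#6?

Reordering A, B, D#, F# into stacked thirds gives B–D#–F#–A; the bottom of that stack, B, is the root.

B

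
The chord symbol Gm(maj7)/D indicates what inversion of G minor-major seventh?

Gm(maj7)/D means G minor-major seventh with D in the bass. D is the fifth of G minor-major seventh (G–Bb–D–F#), so this is second inversion.

second inversion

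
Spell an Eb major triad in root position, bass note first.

Eb, G, Bb

Eb major is Eb–G–Bb. Root position puts the root (Eb) in the bass, with the remaining tones above: Eb, G, Bb.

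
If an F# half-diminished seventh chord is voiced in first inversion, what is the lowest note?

A

In first inversion the third is lowest. For F# half-diminished seventh (F#–A–C–E) that is A.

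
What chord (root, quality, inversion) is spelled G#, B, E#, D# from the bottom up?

The pitch classes G#, B, E#, D# arrange in thirds as E#–G#–B–D#: an E# half-diminished seventh chord.
G# is the third of E# half-diminished seventh; third in the bass means first inversion (figured bass 6/5).

E# half-diminished seventh, first inversion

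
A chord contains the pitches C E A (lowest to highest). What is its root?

A

The distinct letter names are C, E, A. Arranged as a stack of thirds they read A–C–E, so A is the root (an A minor triad).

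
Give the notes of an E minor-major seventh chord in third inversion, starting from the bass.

D#, E, G, B

Spelling E minor-major seventh: E–G–B–D#. In third inversion the seventh is bass, giving D#, E, G, B from the bottom.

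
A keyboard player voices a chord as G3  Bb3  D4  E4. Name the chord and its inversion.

E half-diminished seventh, first inversion

The pitch classes G, Bb, D, E arrange in thirds as E–G–Bb–D: an E half-diminished seventh chord.
G is the third of E half-diminished seventh; third in the bass means first inversion (figured bass 6/5).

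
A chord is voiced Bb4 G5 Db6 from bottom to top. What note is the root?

Reordering Bb, G, Db into stacked thirds gives G–Bb–Db; the bottom of that stack, G, is the root.

G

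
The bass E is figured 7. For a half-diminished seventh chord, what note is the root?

E

The figures 7 mean the root of the chord is in the bass. If E is the root of a half-diminished seventh chord, the root is E (chord tones E–G–Bb–D).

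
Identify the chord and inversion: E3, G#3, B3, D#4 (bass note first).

Reducing to letter names: E, G#, B, D#. These stack in thirds as E–G#–B–D# — an E major seventh chord.
With the root (E) in the bass, the chord is in root position (figured bass 7).

E major seventh, root position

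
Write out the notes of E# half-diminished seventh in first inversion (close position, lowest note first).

G#, B, D#, E#

The chord tones are E#–G#–B–D#. With the third (G#) lowest for first inversion: G#, B, D#, E#.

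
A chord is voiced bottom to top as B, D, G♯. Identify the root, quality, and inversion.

The distinct note names are B, D, G#. Stacked in thirds they read G#–B–D, which is a diminished triad on G#.
The lowest note is B, the third of the chord, so this is first inversion (figured bass 6).

G# diminished, first inversion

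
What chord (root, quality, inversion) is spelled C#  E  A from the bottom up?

Reducing to letter names: C#, E, A. These stack in thirds as A–C#–E — an A major triad.
The lowest note is C#, the third of the chord, so this is first inversion (figured bass 6).

A major, first inversion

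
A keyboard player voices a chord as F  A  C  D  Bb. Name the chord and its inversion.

Reducing to letter names: F, A, C, D, Bb. These stack in thirds as Bb–D–F–A–C — a Bb major ninth chord.
With the fifth (F) in the bass, the chord is in second inversion.

Bb major ninth, second inversion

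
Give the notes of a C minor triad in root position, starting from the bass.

Spelling C minor: C–Eb–G. In root position the root is bass, giving C, Eb, G from the bottom.

C, Eb, G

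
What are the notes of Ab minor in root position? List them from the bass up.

Ab minor is Ab–Cb–Eb. Root position puts the root (Ab) in the bass, with the remaining tones above: Ab, Cb, Eb.

Ab, Cb, Eb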